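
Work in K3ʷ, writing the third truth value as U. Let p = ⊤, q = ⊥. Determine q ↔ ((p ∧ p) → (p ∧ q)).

p ∧ p = ⊤ ∧ ⊤ = ⊤
p ∧ q = ⊤ ∧ ⊥ = ⊥
(p ∧ p) → (p ∧ q) = ⊤ → ⊥ = ⊥
q ↔ ((p ∧ p) → (p ∧ q)) = ⊥ ↔ ⊥ = ⊤

⊤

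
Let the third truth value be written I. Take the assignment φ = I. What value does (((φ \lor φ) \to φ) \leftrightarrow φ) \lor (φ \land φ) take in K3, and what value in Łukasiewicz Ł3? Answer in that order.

In K3: φ \lor φ = I \lor I = I
(φ \lor φ) \to φ = I \to I = I  [\lnot I \lor I]
((φ \lor φ) \to φ) \leftrightarrow φ = I \leftrightarrow I = I
φ \land φ = I \land I = I
(((φ \lor φ) \to φ) \leftrightarrow φ) \lor (φ \land φ) = I \lor I = I
In Łukasiewicz Ł3: φ \lor φ = I \lor I = I
(φ \lor φ) \to φ = I \to I = 1  [min(1, 1−½+½)]
((φ \lor φ) \to φ) \leftrightarrow φ = 1 \leftrightarrow I = I
φ \land φ = I \land I = I
(((φ \lor φ) \to φ) \leftrightarrow φ) \lor (φ \land φ) = I \lor I = I

I; I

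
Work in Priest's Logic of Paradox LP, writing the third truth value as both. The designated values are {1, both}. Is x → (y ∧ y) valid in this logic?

Countermodel: x=1, y=0 gives 0, which is not designated.

No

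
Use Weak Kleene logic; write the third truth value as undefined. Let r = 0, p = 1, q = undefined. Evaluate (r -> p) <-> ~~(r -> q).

r -> p = 0 -> 1 = 1
r -> q = 0 -> undefined = undefined  [any arg is the third value ⇒ result is the third value]
~(r -> q) = ~undefined = undefined
~~(r -> q) = ~undefined = undefined
(r -> p) <-> ~~(r -> q) = 1 <-> undefined = undefined

undefined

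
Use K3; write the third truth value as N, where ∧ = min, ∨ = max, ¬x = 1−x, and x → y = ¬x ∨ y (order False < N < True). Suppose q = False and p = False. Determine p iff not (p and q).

p and q = False and False = False
not (p and q) = not False = True
p iff not (p and q) = False iff True = False

False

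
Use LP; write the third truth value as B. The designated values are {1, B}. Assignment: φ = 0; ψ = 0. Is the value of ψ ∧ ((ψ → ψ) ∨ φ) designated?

No

ψ → ψ = 0 → 0 = 1
(ψ → ψ) ∨ φ = 1 ∨ 0 = 1
ψ ∧ ((ψ → ψ) ∨ φ) = 0 ∧ 1 = 0
0 ∉ {1, B}.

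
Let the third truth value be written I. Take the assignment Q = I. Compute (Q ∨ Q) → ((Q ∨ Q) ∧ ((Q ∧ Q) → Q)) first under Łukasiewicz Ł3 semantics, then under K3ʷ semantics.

In Łukasiewicz Ł3: Q ∨ Q = I ∨ I = I
Q ∨ Q = I ∨ I = I
Q ∧ Q = I ∧ I = I
(Q ∧ Q) → Q = I → I = 1  [min(1, 1−½+½)]
(Q ∨ Q) ∧ ((Q ∧ Q) → Q) = I ∧ 1 = I
(Q ∨ Q) → ((Q ∨ Q) ∧ ((Q ∧ Q) → Q)) = I → I = 1
In K3ʷ: Q ∨ Q = I ∨ I = I
Q ∨ Q = I ∨ I = I
Q ∧ Q = I ∧ I = I
(Q ∧ Q) → Q = I → I = I
(Q ∨ Q) ∧ ((Q ∧ Q) → Q) = I ∧ I = I
(Q ∨ Q) → ((Q ∨ Q) ∧ ((Q ∧ Q) → Q)) = I → I = I
They differ because Łukasiewicz Ł3 and K3ʷ treat I differently under the binary connectives.

1; I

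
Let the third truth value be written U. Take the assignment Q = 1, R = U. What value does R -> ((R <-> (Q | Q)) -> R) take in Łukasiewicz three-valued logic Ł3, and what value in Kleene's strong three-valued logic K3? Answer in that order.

1; U

In Łukasiewicz three-valued logic Ł3: Q | Q = 1 | 1 = 1
R <-> (Q | Q) = U <-> 1 = U  [1 − |½−1|]
(R <-> (Q | Q)) -> R = U -> U = 1
R -> ((R <-> (Q | Q)) -> R) = U -> 1 = 1
In Kleene's strong three-valued logic K3: Q | Q = 1 | 1 = 1
R <-> (Q | Q) = U <-> 1 = U
(R <-> (Q | Q)) -> R = U -> U = U
R -> ((R <-> (Q | Q)) -> R) = U -> U = U
They differ because Łukasiewicz three-valued logic Ł3 and Kleene's strong three-valued logic K3 treat U differently under implication.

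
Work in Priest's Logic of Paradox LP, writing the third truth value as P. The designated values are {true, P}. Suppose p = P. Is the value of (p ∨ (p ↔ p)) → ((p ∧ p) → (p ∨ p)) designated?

Yes

p ↔ p = P ↔ P = P
p ∨ (p ↔ p) = P ∨ P = P
p ∧ p = P ∧ P = P
p ∨ p = P ∨ P = P
(p ∧ p) → (p ∨ p) = P → P = P  [¬P ∨ P]
(p ∨ (p ↔ p)) → ((p ∧ p) → (p ∨ p)) = P → P = P
P ∈ {true, P}.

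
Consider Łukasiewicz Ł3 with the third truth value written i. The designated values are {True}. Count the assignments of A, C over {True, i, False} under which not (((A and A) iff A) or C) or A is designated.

3

Designated under: (A=True, C=True); (A=True, C=i); (A=True, C=False).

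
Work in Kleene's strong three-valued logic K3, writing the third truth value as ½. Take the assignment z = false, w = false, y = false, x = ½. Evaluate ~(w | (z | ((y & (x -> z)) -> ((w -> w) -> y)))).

x -> z = ½ -> false = ½  [~½ | false]
y & (x -> z) = false & ½ = false
w -> w = false -> false = true
(w -> w) -> y = true -> false = false
(y & (x -> z)) -> ((w -> w) -> y) = false -> false = true
z | ((y & (x -> z)) -> ((w -> w) -> y)) = false | true = true
w | (z | ((y & (x -> z)) -> ((w -> w) -> y))) = false | true = true
~(w | (z | ((y & (x -> z)) -> ((w -> w) -> y)))) = ~true = false

false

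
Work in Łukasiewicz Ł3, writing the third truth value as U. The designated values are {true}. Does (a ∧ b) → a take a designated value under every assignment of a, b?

Yes

Every assignment of a, b over {true, U, false} gives a value in {true}.
In particular, with a=U, b=U: (a ∧ b) → a = true.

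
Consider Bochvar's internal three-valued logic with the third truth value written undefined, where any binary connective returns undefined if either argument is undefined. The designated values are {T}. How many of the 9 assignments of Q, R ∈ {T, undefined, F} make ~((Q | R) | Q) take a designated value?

Designated under: (Q=F, R=F).

1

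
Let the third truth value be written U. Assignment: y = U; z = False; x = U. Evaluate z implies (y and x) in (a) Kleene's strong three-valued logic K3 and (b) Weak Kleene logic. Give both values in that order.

In Kleene's strong three-valued logic K3: y and x = U and U = U
z implies (y and x) = False implies U = True  [not False or U]
In Weak Kleene logic: y and x = U and U = U
z implies (y and x) = False implies U = U  [any arg is the third value ⇒ result is the third value]
They differ because Kleene's strong three-valued logic K3 and Weak Kleene logic treat U differently under the binary connectives.

True; U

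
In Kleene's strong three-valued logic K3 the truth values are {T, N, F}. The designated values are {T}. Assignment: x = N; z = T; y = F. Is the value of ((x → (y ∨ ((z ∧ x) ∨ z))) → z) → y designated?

No

z ∧ x = T ∧ N = N
(z ∧ x) ∨ z = N ∨ T = T
y ∨ ((z ∧ x) ∨ z) = F ∨ T = T
x → (y ∨ ((z ∧ x) ∨ z)) = N → T = T  [¬N ∨ T]
(x → (y ∨ ((z ∧ x) ∨ z))) → z = T → T = T
((x → (y ∨ ((z ∧ x) ∨ z))) → z) → y = T → F = F
F ∉ {T}.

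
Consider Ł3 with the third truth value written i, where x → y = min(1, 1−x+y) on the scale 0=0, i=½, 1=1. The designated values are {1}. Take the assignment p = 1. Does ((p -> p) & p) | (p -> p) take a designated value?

p -> p = 1 -> 1 = 1
(p -> p) & p = 1 & 1 = 1
p -> p = 1 -> 1 = 1
((p -> p) & p) | (p -> p) = 1 | 1 = 1
1 ∈ {1}.

Yes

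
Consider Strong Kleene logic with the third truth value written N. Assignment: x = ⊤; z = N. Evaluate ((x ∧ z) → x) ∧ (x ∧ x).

x ∧ z = ⊤ ∧ N = N
(x ∧ z) → x = N → ⊤ = ⊤
x ∧ x = ⊤ ∧ ⊤ = ⊤
((x ∧ z) → x) ∧ (x ∧ x) = ⊤ ∧ ⊤ = ⊤

⊤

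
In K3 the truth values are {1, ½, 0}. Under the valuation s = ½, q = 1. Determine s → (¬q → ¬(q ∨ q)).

1

¬q = ¬1 = 0
q ∨ q = 1 ∨ 1 = 1
¬(q ∨ q) = ¬1 = 0
¬q → ¬(q ∨ q) = 0 → 0 = 1
s → (¬q → ¬(q ∨ q)) = ½ → 1 = 1  [¬½ ∨ 1]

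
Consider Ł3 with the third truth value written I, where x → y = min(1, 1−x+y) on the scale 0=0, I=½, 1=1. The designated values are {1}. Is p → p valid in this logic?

Every assignment of p over {1, I, 0} gives a value in {1}.
In particular, with p=I: p → p = 1.

Yes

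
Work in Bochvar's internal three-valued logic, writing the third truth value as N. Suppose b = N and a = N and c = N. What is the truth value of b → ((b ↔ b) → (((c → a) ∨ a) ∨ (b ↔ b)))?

N

b ↔ b = N ↔ N = N
c → a = N → N = N
(c → a) ∨ a = N ∨ N = N
b ↔ b = N ↔ N = N
((c → a) ∨ a) ∨ (b ↔ b) = N ∨ N = N
(b ↔ b) → (((c → a) ∨ a) ∨ (b ↔ b)) = N → N = N
b → ((b ↔ b) → (((c → a) ∨ a) ∨ (b ↔ b))) = N → N = N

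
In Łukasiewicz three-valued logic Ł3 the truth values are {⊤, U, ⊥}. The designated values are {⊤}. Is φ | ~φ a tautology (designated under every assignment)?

No

Countermodel: φ=U gives U, which is not designated.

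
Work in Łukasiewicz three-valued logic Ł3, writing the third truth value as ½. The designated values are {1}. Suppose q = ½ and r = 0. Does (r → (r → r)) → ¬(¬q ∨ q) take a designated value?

r → r = 0 → 0 = 1
r → (r → r) = 0 → 1 = 1
¬q = ¬½ = ½
¬q ∨ q = ½ ∨ ½ = ½
¬(¬q ∨ q) = ¬½ = ½
(r → (r → r)) → ¬(¬q ∨ q) = 1 → ½ = ½
½ ∉ {1}.

No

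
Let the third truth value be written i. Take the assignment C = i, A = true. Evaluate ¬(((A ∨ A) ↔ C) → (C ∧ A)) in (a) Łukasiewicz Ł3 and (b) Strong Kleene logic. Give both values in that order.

In Łukasiewicz Ł3: A ∨ A = true ∨ true = true
(A ∨ A) ↔ C = true ↔ i = i  [1 − |1−½|]
C ∧ A = i ∧ true = i
((A ∨ A) ↔ C) → (C ∧ A) = i → i = true
¬(((A ∨ A) ↔ C) → (C ∧ A)) = ¬true = false
In Strong Kleene logic: A ∨ A = true ∨ true = true
(A ∨ A) ↔ C = true ↔ i = i
C ∧ A = i ∧ true = i
((A ∨ A) ↔ C) → (C ∧ A) = i → i = i  [¬i ∨ i]
¬(((A ∨ A) ↔ C) → (C ∧ A)) = ¬i = i
They differ because Łukasiewicz Ł3 and Strong Kleene logic treat i differently under implication.

false; i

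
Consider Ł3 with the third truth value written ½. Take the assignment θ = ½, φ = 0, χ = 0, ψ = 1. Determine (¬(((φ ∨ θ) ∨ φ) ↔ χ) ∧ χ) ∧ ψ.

φ ∨ θ = 0 ∨ ½ = ½
(φ ∨ θ) ∨ φ = ½ ∨ 0 = ½
((φ ∨ θ) ∨ φ) ↔ χ = ½ ↔ 0 = ½  [1 − |½−0|]
¬(((φ ∨ θ) ∨ φ) ↔ χ) = ¬½ = ½
¬(((φ ∨ θ) ∨ φ) ↔ χ) ∧ χ = ½ ∧ 0 = 0
(¬(((φ ∨ θ) ∨ φ) ↔ χ) ∧ χ) ∧ ψ = 0 ∧ 1 = 0

0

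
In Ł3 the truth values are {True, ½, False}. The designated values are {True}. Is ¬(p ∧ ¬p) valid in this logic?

No

Countermodel: p=½ gives ½, which is not designated.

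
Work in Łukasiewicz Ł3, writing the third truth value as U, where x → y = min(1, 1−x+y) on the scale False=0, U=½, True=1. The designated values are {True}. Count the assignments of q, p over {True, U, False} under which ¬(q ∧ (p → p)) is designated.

Designated under: (q=False, p=True); (q=False, p=U); (q=False, p=False).

3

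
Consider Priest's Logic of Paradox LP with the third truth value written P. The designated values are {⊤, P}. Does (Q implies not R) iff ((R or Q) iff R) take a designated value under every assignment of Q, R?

No

Countermodel: Q=⊤, R=⊤ gives ⊥, which is not designated.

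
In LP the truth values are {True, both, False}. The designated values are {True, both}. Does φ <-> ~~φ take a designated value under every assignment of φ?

Yes

Every assignment of φ over {True, both, False} gives a value in {True, both}.
In particular, with φ=both: φ <-> ~~φ = both.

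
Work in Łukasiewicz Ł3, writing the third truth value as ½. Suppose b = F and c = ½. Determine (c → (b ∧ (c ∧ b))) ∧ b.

F

c ∧ b = ½ ∧ F = F
b ∧ (c ∧ b) = F ∧ F = F
c → (b ∧ (c ∧ b)) = ½ → F = ½
(c → (b ∧ (c ∧ b))) ∧ b = ½ ∧ F = F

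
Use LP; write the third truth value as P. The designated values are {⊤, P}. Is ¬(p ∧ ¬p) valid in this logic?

Every assignment of p over {⊤, P, ⊥} gives a value in {⊤, P}.
In particular, with p=P: ¬(p ∧ ¬p) = P.

Yes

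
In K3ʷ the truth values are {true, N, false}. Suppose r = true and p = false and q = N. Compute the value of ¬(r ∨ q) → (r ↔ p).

N

r ∨ q = true ∨ N = N
¬(r ∨ q) = ¬N = N
r ↔ p = true ↔ false = false
¬(r ∨ q) → (r ↔ p) = N → false = N  [any arg is the third value ⇒ result is the third value]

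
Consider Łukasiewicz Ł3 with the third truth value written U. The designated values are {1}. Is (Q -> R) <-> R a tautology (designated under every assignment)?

No

Countermodel: Q=U, R=U gives U, which is not designated.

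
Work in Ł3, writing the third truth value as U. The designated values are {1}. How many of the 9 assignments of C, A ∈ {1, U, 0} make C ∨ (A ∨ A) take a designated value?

5

Of the 9 assignments, 5 give a value in {1}.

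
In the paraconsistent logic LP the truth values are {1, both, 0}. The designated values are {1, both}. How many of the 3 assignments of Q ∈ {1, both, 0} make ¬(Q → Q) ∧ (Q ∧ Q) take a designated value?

1

Q=1: 0 ·
Q=both: both ✓
Q=0: 0 ·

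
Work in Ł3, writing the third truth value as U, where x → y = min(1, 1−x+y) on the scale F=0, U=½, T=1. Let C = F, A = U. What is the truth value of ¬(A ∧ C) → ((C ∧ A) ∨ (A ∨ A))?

A ∧ C = U ∧ F = F
¬(A ∧ C) = ¬F = T
C ∧ A = F ∧ U = F
A ∨ A = U ∨ U = U
(C ∧ A) ∨ (A ∨ A) = F ∨ U = U
¬(A ∧ C) → ((C ∧ A) ∨ (A ∨ A)) = T → U = U  [min(1, 1−1+½)]

U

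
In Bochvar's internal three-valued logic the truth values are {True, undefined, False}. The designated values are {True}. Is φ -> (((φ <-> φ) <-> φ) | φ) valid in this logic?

Countermodel: φ=undefined gives undefined, which is not designated.

No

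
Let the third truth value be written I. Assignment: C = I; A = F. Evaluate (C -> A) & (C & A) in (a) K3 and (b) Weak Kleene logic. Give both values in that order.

In K3: C -> A = I -> F = I  [~I | F]
C & A = I & F = F
(C -> A) & (C & A) = I & F = F
In Weak Kleene logic: C -> A = I -> F = I  [any arg is the third value ⇒ result is the third value]
C & A = I & F = I
(C -> A) & (C & A) = I & I = I
They differ because K3 and Weak Kleene logic treat I differently under the binary connectives.

F; I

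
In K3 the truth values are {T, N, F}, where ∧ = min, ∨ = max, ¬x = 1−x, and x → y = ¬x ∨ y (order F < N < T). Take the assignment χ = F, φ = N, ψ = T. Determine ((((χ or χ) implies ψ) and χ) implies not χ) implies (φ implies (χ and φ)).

χ or χ = F or F = F
(χ or χ) implies ψ = F implies T = T
((χ or χ) implies ψ) and χ = T and F = F
not χ = not F = T
(((χ or χ) implies ψ) and χ) implies not χ = F implies T = T
χ and φ = F and N = F
φ implies (χ and φ) = N implies F = N  [not N or F]
((((χ or χ) implies ψ) and χ) implies not χ) implies (φ implies (χ and φ)) = T implies N = N

N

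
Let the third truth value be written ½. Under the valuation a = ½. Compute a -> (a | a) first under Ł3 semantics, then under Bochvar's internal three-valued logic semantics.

In Ł3: a | a = ½ | ½ = ½
a -> (a | a) = ½ -> ½ = True
In Bochvar's internal three-valued logic: a | a = ½ | ½ = ½
a -> (a | a) = ½ -> ½ = ½
They differ because Ł3 and Bochvar's internal three-valued logic treat ½ differently under the binary connectives.

True; ½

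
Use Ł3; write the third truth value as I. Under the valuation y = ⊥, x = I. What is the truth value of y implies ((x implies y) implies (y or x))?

⊤

x implies y = I implies ⊥ = I
y or x = ⊥ or I = I
(x implies y) implies (y or x) = I implies I = ⊤
y implies ((x implies y) implies (y or x)) = ⊥ implies ⊤ = ⊤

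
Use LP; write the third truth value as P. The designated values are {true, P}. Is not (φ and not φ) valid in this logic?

Yes

Every assignment of φ over {true, P, false} gives a value in {true, P}.
In particular, with φ=P: not (φ and not φ) = P.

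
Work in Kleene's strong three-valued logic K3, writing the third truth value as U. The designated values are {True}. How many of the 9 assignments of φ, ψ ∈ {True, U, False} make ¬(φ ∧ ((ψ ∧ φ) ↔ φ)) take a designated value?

Designated under: (φ=True, ψ=False); (φ=False, ψ=True); (φ=False, ψ=U); (φ=False, ψ=False).

4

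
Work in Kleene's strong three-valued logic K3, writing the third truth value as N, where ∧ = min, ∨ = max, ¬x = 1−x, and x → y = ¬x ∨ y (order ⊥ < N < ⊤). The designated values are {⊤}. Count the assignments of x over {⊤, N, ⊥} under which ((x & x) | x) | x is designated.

x=⊤: ⊤ ✓
x=N: N ·
x=⊥: ⊥ ·

1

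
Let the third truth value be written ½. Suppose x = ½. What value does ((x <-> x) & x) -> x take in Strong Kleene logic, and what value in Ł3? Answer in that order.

In Strong Kleene logic: x <-> x = ½ <-> ½ = ½
(x <-> x) & x = ½ & ½ = ½
((x <-> x) & x) -> x = ½ -> ½ = ½  [~½ | ½]
In Ł3: x <-> x = ½ <-> ½ = 1  [1 − |½−½|]
(x <-> x) & x = 1 & ½ = ½
((x <-> x) & x) -> x = ½ -> ½ = 1
They differ because Strong Kleene logic and Ł3 treat ½ differently under implication.

½; 1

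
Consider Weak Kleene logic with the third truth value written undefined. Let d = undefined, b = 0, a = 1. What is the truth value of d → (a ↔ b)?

undefined

a ↔ b = 1 ↔ 0 = 0
d → (a ↔ b) = undefined → 0 = undefined  [any arg is the third value ⇒ result is the third value]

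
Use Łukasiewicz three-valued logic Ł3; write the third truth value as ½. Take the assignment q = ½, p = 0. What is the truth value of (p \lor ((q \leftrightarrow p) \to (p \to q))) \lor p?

q \leftrightarrow p = ½ \leftrightarrow 0 = ½  [1 − |½−0|]
p \to q = 0 \to ½ = 1
(q \leftrightarrow p) \to (p \to q) = ½ \to 1 = 1
p \lor ((q \leftrightarrow p) \to (p \to q)) = 0 \lor 1 = 1
(p \lor ((q \leftrightarrow p) \to (p \to q))) \lor p = 1 \lor 0 = 1

1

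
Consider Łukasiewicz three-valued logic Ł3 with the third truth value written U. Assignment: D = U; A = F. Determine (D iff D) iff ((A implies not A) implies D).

D iff D = U iff U = T
not A = not F = T
A implies not A = F implies T = T
(A implies not A) implies D = T implies U = U
(D iff D) iff ((A implies not A) implies D) = T iff U = U

U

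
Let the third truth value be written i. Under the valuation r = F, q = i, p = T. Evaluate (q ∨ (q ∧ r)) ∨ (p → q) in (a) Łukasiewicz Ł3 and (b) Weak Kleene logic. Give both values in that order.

i; i

In Łukasiewicz Ł3: q ∧ r = i ∧ F = F
q ∨ (q ∧ r) = i ∨ F = i
p → q = T → i = i  [min(1, 1−1+½)]
(q ∨ (q ∧ r)) ∨ (p → q) = i ∨ i = i
In Weak Kleene logic: q ∧ r = i ∧ F = i
q ∨ (q ∧ r) = i ∨ i = i
p → q = T → i = i  [any arg is the third value ⇒ result is the third value]
(q ∨ (q ∧ r)) ∨ (p → q) = i ∨ i = i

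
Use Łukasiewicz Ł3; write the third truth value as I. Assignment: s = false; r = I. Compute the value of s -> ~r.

~r = ~I = I
s -> ~r = false -> I = true

true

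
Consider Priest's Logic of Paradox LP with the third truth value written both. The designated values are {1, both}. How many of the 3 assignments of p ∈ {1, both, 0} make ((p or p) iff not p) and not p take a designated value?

1

p=1: 0 ·
p=both: both ✓
p=0: 0 ·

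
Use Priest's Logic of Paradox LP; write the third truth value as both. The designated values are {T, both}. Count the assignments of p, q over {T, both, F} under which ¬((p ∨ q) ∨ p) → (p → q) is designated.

Of the 9 assignments, 9 give a value in {T, both}.

9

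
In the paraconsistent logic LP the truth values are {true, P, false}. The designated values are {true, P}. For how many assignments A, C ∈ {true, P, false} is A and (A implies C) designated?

5

Of the 9 assignments, 5 give a value in {true, P}.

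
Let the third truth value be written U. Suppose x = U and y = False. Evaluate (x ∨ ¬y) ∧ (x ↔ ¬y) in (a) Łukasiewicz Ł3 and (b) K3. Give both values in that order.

U; U

In Łukasiewicz Ł3: ¬y = ¬False = True
x ∨ ¬y = U ∨ True = True
¬y = ¬False = True
x ↔ ¬y = U ↔ True = U
(x ∨ ¬y) ∧ (x ↔ ¬y) = True ∧ U = U
In K3: ¬y = ¬False = True
x ∨ ¬y = U ∨ True = True
¬y = ¬False = True
x ↔ ¬y = U ↔ True = U
(x ∨ ¬y) ∧ (x ↔ ¬y) = True ∧ U = U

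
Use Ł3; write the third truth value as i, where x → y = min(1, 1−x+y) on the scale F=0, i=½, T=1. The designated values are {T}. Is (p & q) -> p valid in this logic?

Every assignment of p, q over {T, i, F} gives a value in {T}.
In particular, with p=i, q=i: (p & q) -> p = T.

Yes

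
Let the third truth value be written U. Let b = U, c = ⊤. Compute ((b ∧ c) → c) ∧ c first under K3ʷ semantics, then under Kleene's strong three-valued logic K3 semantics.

In K3ʷ: b ∧ c = U ∧ ⊤ = U
(b ∧ c) → c = U → ⊤ = U  [any arg is the third value ⇒ result is the third value]
((b ∧ c) → c) ∧ c = U ∧ ⊤ = U
In Kleene's strong three-valued logic K3: b ∧ c = U ∧ ⊤ = U
(b ∧ c) → c = U → ⊤ = ⊤  [¬U ∨ ⊤]
((b ∧ c) → c) ∧ c = ⊤ ∧ ⊤ = ⊤
They differ because K3ʷ and Kleene's strong three-valued logic K3 treat U differently under the binary connectives.

U; ⊤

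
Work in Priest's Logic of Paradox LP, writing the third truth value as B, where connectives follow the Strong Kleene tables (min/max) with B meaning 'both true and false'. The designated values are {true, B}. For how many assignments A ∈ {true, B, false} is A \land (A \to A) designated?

2

A=true: true ✓
A=B: B ✓
A=false: false ·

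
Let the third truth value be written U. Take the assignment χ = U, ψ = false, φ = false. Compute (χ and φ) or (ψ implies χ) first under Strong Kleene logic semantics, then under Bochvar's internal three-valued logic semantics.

true; U

In Strong Kleene logic: χ and φ = U and false = false
ψ implies χ = false implies U = true
(χ and φ) or (ψ implies χ) = false or true = true
In Bochvar's internal three-valued logic: χ and φ = U and false = U
ψ implies χ = false implies U = U
(χ and φ) or (ψ implies χ) = U or U = U
They differ because Strong Kleene logic and Bochvar's internal three-valued logic treat U differently under the binary connectives.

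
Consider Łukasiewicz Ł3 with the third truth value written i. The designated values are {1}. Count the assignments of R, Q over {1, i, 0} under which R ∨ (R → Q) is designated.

8

Of the 9 assignments, 8 give a value in {1}.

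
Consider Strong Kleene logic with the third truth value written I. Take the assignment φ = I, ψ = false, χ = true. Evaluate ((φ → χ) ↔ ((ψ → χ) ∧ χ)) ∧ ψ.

false

φ → χ = I → true = true  [¬I ∨ true]
ψ → χ = false → true = true
(ψ → χ) ∧ χ = true ∧ true = true
(φ → χ) ↔ ((ψ → χ) ∧ χ) = true ↔ true = true
((φ → χ) ↔ ((ψ → χ) ∧ χ)) ∧ ψ = true ∧ false = false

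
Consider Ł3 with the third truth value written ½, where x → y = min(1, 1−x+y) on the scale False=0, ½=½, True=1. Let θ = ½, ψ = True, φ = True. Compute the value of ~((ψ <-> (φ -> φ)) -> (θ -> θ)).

φ -> φ = True -> True = True
ψ <-> (φ -> φ) = True <-> True = True
θ -> θ = ½ -> ½ = True  [min(1, 1−½+½)]
(ψ <-> (φ -> φ)) -> (θ -> θ) = True -> True = True
~((ψ <-> (φ -> φ)) -> (θ -> θ)) = ~True = False

False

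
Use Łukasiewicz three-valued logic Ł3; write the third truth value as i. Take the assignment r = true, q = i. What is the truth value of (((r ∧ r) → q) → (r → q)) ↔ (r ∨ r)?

true

r ∧ r = true ∧ true = true
(r ∧ r) → q = true → i = i
r → q = true → i = i
((r ∧ r) → q) → (r → q) = i → i = true
r ∨ r = true ∨ true = true
(((r ∧ r) → q) → (r → q)) ↔ (r ∨ r) = true ↔ true = true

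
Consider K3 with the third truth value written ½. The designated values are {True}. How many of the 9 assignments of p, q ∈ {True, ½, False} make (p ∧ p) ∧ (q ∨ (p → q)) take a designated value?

Designated under: (p=True, q=True).

1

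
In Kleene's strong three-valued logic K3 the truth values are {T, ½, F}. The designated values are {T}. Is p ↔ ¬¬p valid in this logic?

Countermodel: p=½ gives ½, which is not designated.

No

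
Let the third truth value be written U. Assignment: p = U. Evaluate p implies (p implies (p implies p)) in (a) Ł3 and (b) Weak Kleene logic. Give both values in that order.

true; U

In Ł3: p implies p = U implies U = true
p implies (p implies p) = U implies true = true
p implies (p implies (p implies p)) = U implies true = true
In Weak Kleene logic: p implies p = U implies U = U  [any arg is the third value ⇒ result is the third value]
p implies (p implies p) = U implies U = U
p implies (p implies (p implies p)) = U implies U = U
They differ because Ł3 and Weak Kleene logic treat U differently under the binary connectives.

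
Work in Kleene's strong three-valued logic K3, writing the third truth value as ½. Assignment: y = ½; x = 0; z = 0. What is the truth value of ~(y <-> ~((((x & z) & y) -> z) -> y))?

½

x & z = 0 & 0 = 0
(x & z) & y = 0 & ½ = 0
((x & z) & y) -> z = 0 -> 0 = 1
(((x & z) & y) -> z) -> y = 1 -> ½ = ½
~((((x & z) & y) -> z) -> y) = ~½ = ½
y <-> ~((((x & z) & y) -> z) -> y) = ½ <-> ½ = ½
~(y <-> ~((((x & z) & y) -> z) -> y)) = ~½ = ½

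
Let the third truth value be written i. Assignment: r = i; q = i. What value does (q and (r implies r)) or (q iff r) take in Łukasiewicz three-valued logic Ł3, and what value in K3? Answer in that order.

T; i

In Łukasiewicz three-valued logic Ł3: r implies r = i implies i = T  [min(1, 1−½+½)]
q and (r implies r) = i and T = i
q iff r = i iff i = T
(q and (r implies r)) or (q iff r) = i or T = T
In K3: r implies r = i implies i = i
q and (r implies r) = i and i = i
q iff r = i iff i = i
(q and (r implies r)) or (q iff r) = i or i = i
They differ because Łukasiewicz three-valued logic Ł3 and K3 treat i differently under implication.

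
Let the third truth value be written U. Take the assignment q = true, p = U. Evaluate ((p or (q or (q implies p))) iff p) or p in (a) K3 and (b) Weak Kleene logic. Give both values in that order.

In K3: q implies p = true implies U = U  [not true or U]
q or (q implies p) = true or U = true
p or (q or (q implies p)) = U or true = true
(p or (q or (q implies p))) iff p = true iff U = U
((p or (q or (q implies p))) iff p) or p = U or U = U
In Weak Kleene logic: q implies p = true implies U = U
q or (q implies p) = true or U = U
p or (q or (q implies p)) = U or U = U
(p or (q or (q implies p))) iff p = U iff U = U
((p or (q or (q implies p))) iff p) or p = U or U = U

U; U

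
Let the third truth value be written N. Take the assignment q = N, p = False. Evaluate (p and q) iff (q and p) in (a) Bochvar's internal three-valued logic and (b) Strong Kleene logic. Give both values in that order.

N; True

In Bochvar's internal three-valued logic: p and q = False and N = N
q and p = N and False = N
(p and q) iff (q and p) = N iff N = N
In Strong Kleene logic: p and q = False and N = False
q and p = N and False = False
(p and q) iff (q and p) = False iff False = True
They differ because Bochvar's internal three-valued logic and Strong Kleene logic treat N differently under the binary connectives.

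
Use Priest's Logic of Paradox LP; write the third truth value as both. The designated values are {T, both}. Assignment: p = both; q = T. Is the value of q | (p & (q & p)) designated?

q & p = T & both = both
p & (q & p) = both & both = both
q | (p & (q & p)) = T | both = T
T ∈ {T, both}.

Yes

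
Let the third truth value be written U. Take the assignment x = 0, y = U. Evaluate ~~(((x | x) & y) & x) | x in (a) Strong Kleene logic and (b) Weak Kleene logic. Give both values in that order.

0; U

In Strong Kleene logic: x | x = 0 | 0 = 0
(x | x) & y = 0 & U = 0
((x | x) & y) & x = 0 & 0 = 0
~(((x | x) & y) & x) = ~0 = 1
~~(((x | x) & y) & x) = ~1 = 0
~~(((x | x) & y) & x) | x = 0 | 0 = 0
In Weak Kleene logic: x | x = 0 | 0 = 0
(x | x) & y = 0 & U = U
((x | x) & y) & x = U & 0 = U
~(((x | x) & y) & x) = ~U = U
~~(((x | x) & y) & x) = ~U = U
~~(((x | x) & y) & x) | x = U | 0 = U
They differ because Strong Kleene logic and Weak Kleene logic treat U differently under the binary connectives.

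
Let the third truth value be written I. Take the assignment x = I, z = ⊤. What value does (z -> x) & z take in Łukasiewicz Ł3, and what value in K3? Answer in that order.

I; I

In Łukasiewicz Ł3: z -> x = ⊤ -> I = I  [min(1, 1−1+½)]
(z -> x) & z = I & ⊤ = I
In K3: z -> x = ⊤ -> I = I
(z -> x) & z = I & ⊤ = I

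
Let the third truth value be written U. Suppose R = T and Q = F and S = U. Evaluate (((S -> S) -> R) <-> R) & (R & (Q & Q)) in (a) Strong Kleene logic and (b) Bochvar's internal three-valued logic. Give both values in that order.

In Strong Kleene logic: S -> S = U -> U = U
(S -> S) -> R = U -> T = T
((S -> S) -> R) <-> R = T <-> T = T
Q & Q = F & F = F
R & (Q & Q) = T & F = F
(((S -> S) -> R) <-> R) & (R & (Q & Q)) = T & F = F
In Bochvar's internal three-valued logic: S -> S = U -> U = U  [any arg is the third value ⇒ result is the third value]
(S -> S) -> R = U -> T = U
((S -> S) -> R) <-> R = U <-> T = U
Q & Q = F & F = F
R & (Q & Q) = T & F = F
(((S -> S) -> R) <-> R) & (R & (Q & Q)) = U & F = U
They differ because Strong Kleene logic and Bochvar's internal three-valued logic treat U differently under the binary connectives.

F; U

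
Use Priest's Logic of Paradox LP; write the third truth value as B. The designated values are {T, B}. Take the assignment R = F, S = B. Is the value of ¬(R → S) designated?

R → S = F → B = T
¬(R → S) = ¬T = F
F ∉ {T, B}.

No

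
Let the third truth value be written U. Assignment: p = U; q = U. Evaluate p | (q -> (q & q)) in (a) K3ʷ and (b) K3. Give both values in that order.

U; U

In K3ʷ: q & q = U & U = U
q -> (q & q) = U -> U = U  [any arg is the third value ⇒ result is the third value]
p | (q -> (q & q)) = U | U = U
In K3: q & q = U & U = U
q -> (q & q) = U -> U = U
p | (q -> (q & q)) = U | U = U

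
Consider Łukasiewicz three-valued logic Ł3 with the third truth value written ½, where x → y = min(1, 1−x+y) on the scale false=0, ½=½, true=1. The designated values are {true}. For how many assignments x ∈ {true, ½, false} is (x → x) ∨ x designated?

3

x=true: true ✓
x=½: true ✓
x=false: true ✓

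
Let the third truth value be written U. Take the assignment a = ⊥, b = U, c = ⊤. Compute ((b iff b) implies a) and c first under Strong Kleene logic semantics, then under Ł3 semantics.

U; ⊥

In Strong Kleene logic: b iff b = U iff U = U
(b iff b) implies a = U implies ⊥ = U  [not U or ⊥]
((b iff b) implies a) and c = U and ⊤ = U
In Ł3: b iff b = U iff U = ⊤  [1 − |½−½|]
(b iff b) implies a = ⊤ implies ⊥ = ⊥
((b iff b) implies a) and c = ⊥ and ⊤ = ⊥
They differ because Strong Kleene logic and Ł3 treat U differently under implication.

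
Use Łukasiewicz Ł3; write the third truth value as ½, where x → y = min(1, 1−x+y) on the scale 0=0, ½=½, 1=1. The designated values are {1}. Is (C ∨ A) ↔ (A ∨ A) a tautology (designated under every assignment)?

No

Countermodel: C=1, A=½ gives ½, which is not designated.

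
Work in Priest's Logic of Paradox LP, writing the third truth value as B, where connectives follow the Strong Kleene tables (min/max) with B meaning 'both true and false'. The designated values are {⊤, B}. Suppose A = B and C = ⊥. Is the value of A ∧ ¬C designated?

¬C = ¬⊥ = ⊤
A ∧ ¬C = B ∧ ⊤ = B
B ∈ {⊤, B}.

Yes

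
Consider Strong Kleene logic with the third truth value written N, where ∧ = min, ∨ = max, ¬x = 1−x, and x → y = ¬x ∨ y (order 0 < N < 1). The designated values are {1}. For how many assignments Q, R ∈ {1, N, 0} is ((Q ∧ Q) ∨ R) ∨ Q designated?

5

Of the 9 assignments, 5 give a value in {1}.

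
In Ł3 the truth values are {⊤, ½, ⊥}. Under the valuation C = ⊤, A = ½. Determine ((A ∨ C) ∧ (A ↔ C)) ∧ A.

A ∨ C = ½ ∨ ⊤ = ⊤
A ↔ C = ½ ↔ ⊤ = ½  [1 − |½−1|]
(A ∨ C) ∧ (A ↔ C) = ⊤ ∧ ½ = ½
((A ∨ C) ∧ (A ↔ C)) ∧ A = ½ ∧ ½ = ½

½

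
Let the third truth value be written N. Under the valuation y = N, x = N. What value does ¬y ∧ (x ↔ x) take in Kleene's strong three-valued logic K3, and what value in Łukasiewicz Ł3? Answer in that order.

N; N

In Kleene's strong three-valued logic K3: ¬y = ¬N = N
x ↔ x = N ↔ N = N
¬y ∧ (x ↔ x) = N ∧ N = N
In Łukasiewicz Ł3: ¬y = ¬N = N
x ↔ x = N ↔ N = 1  [1 − |½−½|]
¬y ∧ (x ↔ x) = N ∧ 1 = N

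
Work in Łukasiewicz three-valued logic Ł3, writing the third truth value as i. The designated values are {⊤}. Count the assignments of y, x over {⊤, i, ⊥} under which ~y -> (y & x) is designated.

Of the 9 assignments, 5 give a value in {⊤}.

5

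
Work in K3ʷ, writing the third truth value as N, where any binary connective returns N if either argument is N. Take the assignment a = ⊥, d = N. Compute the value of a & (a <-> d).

a <-> d = ⊥ <-> N = N
a & (a <-> d) = ⊥ & N = N

N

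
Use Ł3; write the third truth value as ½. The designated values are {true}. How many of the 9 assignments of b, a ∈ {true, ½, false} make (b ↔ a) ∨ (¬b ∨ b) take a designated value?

Of the 9 assignments, 7 give a value in {true}.

7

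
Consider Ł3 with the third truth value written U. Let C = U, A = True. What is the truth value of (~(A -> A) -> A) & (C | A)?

True

A -> A = True -> True = True
~(A -> A) = ~True = False
~(A -> A) -> A = False -> True = True
C | A = U | True = True
(~(A -> A) -> A) & (C | A) = True & True = True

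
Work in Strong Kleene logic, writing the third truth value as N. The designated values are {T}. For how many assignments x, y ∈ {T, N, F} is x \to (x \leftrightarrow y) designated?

Designated under: (x=T, y=T); (x=F, y=T); (x=F, y=N); (x=F, y=F).

4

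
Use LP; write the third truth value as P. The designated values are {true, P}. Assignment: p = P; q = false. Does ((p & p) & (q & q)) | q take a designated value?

No

p & p = P & P = P
q & q = false & false = false
(p & p) & (q & q) = P & false = false
((p & p) & (q & q)) | q = false | false = false
false ∉ {true, P}.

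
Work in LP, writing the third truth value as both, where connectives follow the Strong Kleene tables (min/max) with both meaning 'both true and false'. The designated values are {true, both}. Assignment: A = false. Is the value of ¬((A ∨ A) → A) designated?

No

A ∨ A = false ∨ false = false
(A ∨ A) → A = false → false = true
¬((A ∨ A) → A) = ¬true = false
false ∉ {true, both}.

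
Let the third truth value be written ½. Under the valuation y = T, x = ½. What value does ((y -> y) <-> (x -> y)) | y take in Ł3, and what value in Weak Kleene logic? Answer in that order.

T; ½

In Ł3: y -> y = T -> T = T
x -> y = ½ -> T = T
(y -> y) <-> (x -> y) = T <-> T = T
((y -> y) <-> (x -> y)) | y = T | T = T
In Weak Kleene logic: y -> y = T -> T = T
x -> y = ½ -> T = ½  [any arg is the third value ⇒ result is the third value]
(y -> y) <-> (x -> y) = T <-> ½ = ½
((y -> y) <-> (x -> y)) | y = ½ | T = ½
They differ because Ł3 and Weak Kleene logic treat ½ differently under the binary connectives.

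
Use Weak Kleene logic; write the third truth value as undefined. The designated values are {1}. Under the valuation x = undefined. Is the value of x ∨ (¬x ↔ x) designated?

¬x = ¬undefined = undefined
¬x ↔ x = undefined ↔ undefined = undefined
x ∨ (¬x ↔ x) = undefined ∨ undefined = undefined
undefined ∉ {1}.

No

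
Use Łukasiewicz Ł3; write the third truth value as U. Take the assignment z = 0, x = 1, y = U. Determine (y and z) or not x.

y and z = U and 0 = 0
not x = not 1 = 0
(y and z) or not x = 0 or 0 = 0

0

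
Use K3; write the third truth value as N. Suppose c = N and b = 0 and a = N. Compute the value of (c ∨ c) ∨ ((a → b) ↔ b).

N

c ∨ c = N ∨ N = N
a → b = N → 0 = N  [¬N ∨ 0]
(a → b) ↔ b = N ↔ 0 = N
(c ∨ c) ∨ ((a → b) ↔ b) = N ∨ N = N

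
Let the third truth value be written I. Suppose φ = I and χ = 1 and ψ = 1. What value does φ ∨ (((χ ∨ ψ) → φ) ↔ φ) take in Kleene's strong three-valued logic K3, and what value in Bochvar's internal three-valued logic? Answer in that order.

I; I

In Kleene's strong three-valued logic K3: χ ∨ ψ = 1 ∨ 1 = 1
(χ ∨ ψ) → φ = 1 → I = I
((χ ∨ ψ) → φ) ↔ φ = I ↔ I = I
φ ∨ (((χ ∨ ψ) → φ) ↔ φ) = I ∨ I = I
In Bochvar's internal three-valued logic: χ ∨ ψ = 1 ∨ 1 = 1
(χ ∨ ψ) → φ = 1 → I = I
((χ ∨ ψ) → φ) ↔ φ = I ↔ I = I
φ ∨ (((χ ∨ ψ) → φ) ↔ φ) = I ∨ I = I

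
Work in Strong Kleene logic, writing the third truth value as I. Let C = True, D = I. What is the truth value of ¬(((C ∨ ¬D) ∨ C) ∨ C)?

¬D = ¬I = I
C ∨ ¬D = True ∨ I = True
(C ∨ ¬D) ∨ C = True ∨ True = True
((C ∨ ¬D) ∨ C) ∨ C = True ∨ True = True
¬(((C ∨ ¬D) ∨ C) ∨ C) = ¬True = False

False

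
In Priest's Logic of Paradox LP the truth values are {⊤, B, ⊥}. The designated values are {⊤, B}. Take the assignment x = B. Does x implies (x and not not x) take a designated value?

Yes

not x = not B = B
not not x = not B = B
x and not not x = B and B = B
x implies (x and not not x) = B implies B = B  [not B or B]
B ∈ {⊤, B}.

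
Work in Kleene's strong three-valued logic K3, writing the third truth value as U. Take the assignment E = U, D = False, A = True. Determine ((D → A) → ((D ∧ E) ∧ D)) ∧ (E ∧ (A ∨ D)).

False

D → A = False → True = True
D ∧ E = False ∧ U = False
(D ∧ E) ∧ D = False ∧ False = False
(D → A) → ((D ∧ E) ∧ D) = True → False = False
A ∨ D = True ∨ False = True
E ∧ (A ∨ D) = U ∧ True = U
((D → A) → ((D ∧ E) ∧ D)) ∧ (E ∧ (A ∨ D)) = False ∧ U = False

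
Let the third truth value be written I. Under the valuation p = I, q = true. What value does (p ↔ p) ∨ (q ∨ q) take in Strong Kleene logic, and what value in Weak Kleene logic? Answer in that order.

In Strong Kleene logic: p ↔ p = I ↔ I = I
q ∨ q = true ∨ true = true
(p ↔ p) ∨ (q ∨ q) = I ∨ true = true
In Weak Kleene logic: p ↔ p = I ↔ I = I
q ∨ q = true ∨ true = true
(p ↔ p) ∨ (q ∨ q) = I ∨ true = I
They differ because Strong Kleene logic and Weak Kleene logic treat I differently under the binary connectives.

true; I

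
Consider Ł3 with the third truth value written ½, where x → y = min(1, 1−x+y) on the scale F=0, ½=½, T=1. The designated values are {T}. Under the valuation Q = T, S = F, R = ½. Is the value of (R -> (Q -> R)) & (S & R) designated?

No

Q -> R = T -> ½ = ½  [min(1, 1−1+½)]
R -> (Q -> R) = ½ -> ½ = T
S & R = F & ½ = F
(R -> (Q -> R)) & (S & R) = T & F = F
F ∉ {T}.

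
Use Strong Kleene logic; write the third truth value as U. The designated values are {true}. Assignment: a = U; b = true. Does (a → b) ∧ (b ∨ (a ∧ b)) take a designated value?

Yes

a → b = U → true = true  [¬U ∨ true]
a ∧ b = U ∧ true = U
b ∨ (a ∧ b) = true ∨ U = true
(a → b) ∧ (b ∨ (a ∧ b)) = true ∧ true = true
true ∈ {true}.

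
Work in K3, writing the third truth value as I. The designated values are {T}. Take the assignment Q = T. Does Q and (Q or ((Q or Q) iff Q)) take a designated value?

Yes

Q or Q = T or T = T
(Q or Q) iff Q = T iff T = T
Q or ((Q or Q) iff Q) = T or T = T
Q and (Q or ((Q or Q) iff Q)) = T and T = T
T ∈ {T}.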